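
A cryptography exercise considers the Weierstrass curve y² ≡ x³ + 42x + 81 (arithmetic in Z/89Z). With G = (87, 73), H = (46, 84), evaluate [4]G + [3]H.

(55, 72)

First 4G:
Double-and-add on 4 = (100)₂. Start with G = (87, 73) for the leading 1-bit.
double: tangent at (87, 73): λ = (3·87² + 42)/(2·73) ≡ 54/57. 57⁻¹ ≡ 25 (mod 89) since 57·25 = 1425 ≡ 1, so λ ≡ 54·25 ≡ 15.
  x = λ² - 87 - 87 = 225 - 174 ≡ 51; y = λ·(87 - 51) - 73 ≡ 22. → (51, 22)
double: tangent at (51, 22): λ = (3·51² + 42)/(2·22) ≡ 13/44. 44⁻¹ ≡ 87 (mod 89) since 44·87 = 3828 ≡ 1, so λ ≡ 13·87 ≡ 63.
  x = λ² - 51 - 51 = 3969 - 102 ≡ 40; y = λ·(51 - 40) - 22 ≡ 48. → (40, 48)
4G = (40, 48).
Next 3H:
Repeated addition: build up to 3H.
2H: tangent at (46, 84): λ = (3·46² + 42)/(2·84) ≡ 71/79. 79⁻¹ ≡ 80 (mod 89), so λ ≡ 71·80 ≡ 73.
  x = λ² - 46 - 46 = 5329 - 92 ≡ 75; y = λ·(46 - 75) - 84 ≡ 24. → (75, 24)
3H: (75, 24) + (46, 84). λ = (84 - 24)/(46 - 75) ≡ 60/60 mod 89. 60⁻¹ ≡ 46 (mod 89), so λ ≡ 1.
  x = λ² - 75 - 46 = 1 - 121 ≡ 58; y = λ·(75 - 58) - 24 ≡ 82. → (58, 82)
3H = (58, 82).
Finally 4G + 3H:
(40, 48) + (58, 82). λ = (82 - 48)/(58 - 40) ≡ 34/18 mod 89. 18⁻¹ ≡ 5 (mod 89), so λ ≡ 81.
  x = λ² - 40 - 58 = 6561 - 98 ≡ 55; y = λ·(40 - 55) - 48 ≡ 72. → (55, 72)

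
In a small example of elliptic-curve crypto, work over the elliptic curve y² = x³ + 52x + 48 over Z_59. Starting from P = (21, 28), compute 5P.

(35, 27)

Double-and-add on 5 = (101)₂. Start with P = (21, 28) for the leading 1-bit.
double: tangent at (21, 28): λ = (3·21² + 52)/(2·28) ≡ 18/56. 56⁻¹ ≡ 39 (mod 59) since 56·39 = 2184 ≡ 1, so λ ≡ 18·39 ≡ 53.
  x = λ² - 21 - 21 = 2809 - 42 ≡ 53; y = λ·(21 - 53) - 28 ≡ 46. → (53, 46)
double: tangent at (53, 46): λ = (3·53² + 52)/(2·46) ≡ 42/33. 33⁻¹ ≡ 34 (mod 59), so λ ≡ 42·34 ≡ 12.
  x = λ² - 53 - 53 = 144 - 106 ≡ 38; y = λ·(53 - 38) - 46 ≡ 16. → (38, 16)
add P: (38, 16) + (21, 28). λ = (28 - 16)/(21 - 38) ≡ 12/42 mod 59. 42⁻¹ ≡ 52 (mod 59) since 42·52 = 2184 ≡ 1, so λ ≡ 34.
  x = λ² - 38 - 21 = 1156 - 59 ≡ 35; y = λ·(38 - 35) - 16 ≡ 27. → (35, 27)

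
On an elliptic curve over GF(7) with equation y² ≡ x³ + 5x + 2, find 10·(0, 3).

Write G = (0, 3).
Repeated addition: build up to 10G.
2G: tangent at (0, 3): λ = (3·0² + 5)/(2·3) ≡ 5/6. 6⁻¹ ≡ 6 (mod 7) since 6·6 = 36 ≡ 1, so λ ≡ 5·6 ≡ 2.
  x = λ² - 0 - 0 = 4 - 0 ≡ 4; y = λ·(0 - 4) - 3 ≡ 3. → (4, 3)
3G: (4, 3) + (0, 3). λ = (3 - 3)/(0 - 4) ≡ 0/3 mod 7. 3⁻¹ ≡ 5 (mod 7), so λ ≡ 0.
  x = λ² - 4 - 0 = 0 - 4 ≡ 3; y = λ·(4 - 3) - 3 ≡ 4. → (3, 4)
4G: (3, 4) + (0, 3). λ = (3 - 4)/(0 - 3) ≡ 6/4 mod 7. 4⁻¹ ≡ 2 (mod 7), so λ ≡ 5.
  x = λ² - 3 - 0 = 25 - 3 ≡ 1; y = λ·(3 - 1) - 4 ≡ 6. → (1, 6)
5G: (1, 6) + (0, 3). λ = (3 - 6)/(0 - 1) ≡ 4/6 mod 7. 6⁻¹ ≡ 6 (mod 7) since 6·6 = 36 ≡ 1, so λ ≡ 3.
  x = λ² - 1 - 0 = 9 - 1 ≡ 1; y = λ·(1 - 1) - 6 ≡ 1. → (1, 1)
6G: (1, 1) + (0, 3). λ = (3 - 1)/(0 - 1) ≡ 2/6 mod 7. 6⁻¹ ≡ 6 (mod 7), so λ ≡ 5.
  x = λ² - 1 - 0 = 25 - 1 ≡ 3; y = λ·(1 - 3) - 1 ≡ 3. → (3, 3)
7G: (3, 3) + (0, 3). λ = (3 - 3)/(0 - 3) ≡ 0/4 mod 7. 4⁻¹ ≡ 2 (mod 7) since 4·2 = 8 ≡ 1, so λ ≡ 0.
  x = λ² - 3 - 0 = 0 - 3 ≡ 4; y = λ·(3 - 4) - 3 ≡ 4. → (4, 4)
8G: (4, 4) + (0, 3). λ = (3 - 4)/(0 - 4) ≡ 6/3 mod 7. 3⁻¹ ≡ 5 (mod 7), so λ ≡ 2.
  x = λ² - 4 - 0 = 4 - 4 ≡ 0; y = λ·(4 - 0) - 4 ≡ 4. → (0, 4)
9G: (0, 4) + (0, 3): same x and y₁ ≡ -y₂, so the sum is the point at infinity.
10G: the point at infinity + (0, 3) = (0, 3) (identity).

(0, 3)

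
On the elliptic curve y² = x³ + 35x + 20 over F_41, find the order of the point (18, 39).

2P: tangent at (18, 39): λ = (3·18² + 35)/(2·39) ≡ 23/37. 37⁻¹ ≡ 10 (mod 41) since 37·10 = 370 ≡ 1, so λ ≡ 23·10 ≡ 25.
  x = λ² - 18 - 18 = 625 - 36 ≡ 15; y = λ·(18 - 15) - 39 ≡ 36. → (15, 36)
3P: (15, 36) + (18, 39). λ = (39 - 36)/(18 - 15) ≡ 3/3 mod 41. 3⁻¹ ≡ 14 (mod 41) since 3·14 = 42 ≡ 1, so λ ≡ 1.
  x = λ² - 15 - 18 = 1 - 33 ≡ 9; y = λ·(15 - 9) - 36 ≡ 11. → (9, 11)
4P: (9, 11) + (18, 39). λ = (39 - 11)/(18 - 9) ≡ 28/9 mod 41. 9⁻¹ ≡ 32 (mod 41), so λ ≡ 35.
  x = λ² - 9 - 18 = 1225 - 27 ≡ 9; y = λ·(9 - 9) - 11 ≡ 30. → (9, 30)
5P: (9, 30) + (18, 39). λ = (39 - 30)/(18 - 9) ≡ 9/9 mod 41. 9⁻¹ ≡ 32 (mod 41) since 9·32 = 288 ≡ 1, so λ ≡ 1.
  x = λ² - 9 - 18 = 1 - 27 ≡ 15; y = λ·(9 - 15) - 30 ≡ 5. → (15, 5)
6P: (15, 5) + (18, 39). λ = (39 - 5)/(18 - 15) ≡ 34/3 mod 41. 3⁻¹ ≡ 14 (mod 41) since 3·14 = 42 ≡ 1, so λ ≡ 25.
  x = λ² - 15 - 18 = 625 - 33 ≡ 18; y = λ·(15 - 18) - 5 ≡ 2. → (18, 2)
7P: (18, 2) + (18, 39): same x and y₁ ≡ -y₂, so the sum is the point at infinity.
7P = the point at infinity, so the order is 7.

7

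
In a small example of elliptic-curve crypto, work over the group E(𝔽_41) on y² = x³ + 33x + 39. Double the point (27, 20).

tangent at (27, 20): λ = (3·27² + 33)/(2·20) ≡ 6/40. 40⁻¹ ≡ 40 (mod 41) since 40·40 = 1600 ≡ 1, so λ ≡ 6·40 ≡ 35.
  x = λ² - 27 - 27 = 1225 - 54 ≡ 23; y = λ·(27 - 23) - 20 ≡ 38. → (23, 38)

(23, 38)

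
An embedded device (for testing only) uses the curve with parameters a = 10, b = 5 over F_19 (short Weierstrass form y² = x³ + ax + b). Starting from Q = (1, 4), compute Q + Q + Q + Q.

(16, 9)

Repeated addition: build up to 4Q.
2Q: tangent at (1, 4): λ = (3·1² + 10)/(2·4) ≡ 13/8. 8⁻¹ ≡ 12 (mod 19), so λ ≡ 13·12 ≡ 4.
  x = λ² - 1 - 1 = 16 - 2 ≡ 14; y = λ·(1 - 14) - 4 ≡ 1. → (14, 1)
3Q: (14, 1) + (1, 4). λ = (4 - 1)/(1 - 14) ≡ 3/6 mod 19. 6⁻¹ ≡ 16 (mod 19), so λ ≡ 10.
  x = λ² - 14 - 1 = 100 - 15 ≡ 9; y = λ·(14 - 9) - 1 ≡ 11. → (9, 11)
4Q: (9, 11) + (1, 4). λ = (4 - 11)/(1 - 9) ≡ 12/11 mod 19. 11⁻¹ ≡ 7 (mod 19) since 11·7 = 77 ≡ 1, so λ ≡ 8.
  x = λ² - 9 - 1 = 64 - 10 ≡ 16; y = λ·(9 - 16) - 11 ≡ 9. → (16, 9)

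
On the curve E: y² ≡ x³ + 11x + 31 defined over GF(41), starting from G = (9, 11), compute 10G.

(16, 11)

Double-and-add on 10 = (1010)₂. Start with G = (9, 11) for the leading 1-bit.
double: tangent at (9, 11): λ = (3·9² + 11)/(2·11) ≡ 8/22. 22⁻¹ ≡ 28 (mod 41) since 22·28 = 616 ≡ 1, so λ ≡ 8·28 ≡ 19.
  x = λ² - 9 - 9 = 361 - 18 ≡ 15; y = λ·(9 - 15) - 11 ≡ 39. → (15, 39)
double: tangent at (15, 39): λ = (3·15² + 11)/(2·39) ≡ 30/37. 37⁻¹ ≡ 10 (mod 41), so λ ≡ 30·10 ≡ 13.
  x = λ² - 15 - 15 = 169 - 30 ≡ 16; y = λ·(15 - 16) - 39 ≡ 30. → (16, 30)
add G: (16, 30) + (9, 11). λ = (11 - 30)/(9 - 16) ≡ 22/34 mod 41. 34⁻¹ ≡ 35 (mod 41), so λ ≡ 32.
  x = λ² - 16 - 9 = 1024 - 25 ≡ 15; y = λ·(16 - 15) - 30 ≡ 2. → (15, 2)
double: tangent at (15, 2): λ = (3·15² + 11)/(2·2) ≡ 30/4. 4⁻¹ ≡ 31 (mod 41) since 4·31 = 124 ≡ 1, so λ ≡ 30·31 ≡ 28.
  x = λ² - 15 - 15 = 784 - 30 ≡ 16; y = λ·(15 - 16) - 2 ≡ 11. → (16, 11)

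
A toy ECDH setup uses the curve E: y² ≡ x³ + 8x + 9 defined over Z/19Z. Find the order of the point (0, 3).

2P: tangent at (0, 3): λ = (3·0² + 8)/(2·3) ≡ 8/6. 6⁻¹ ≡ 16 (mod 19) since 6·16 = 96 ≡ 1, so λ ≡ 8·16 ≡ 14.
  x = λ² - 0 - 0 = 196 - 0 ≡ 6; y = λ·(0 - 6) - 3 ≡ 8. → (6, 8)
3P: (6, 8) + (0, 3). λ = (3 - 8)/(0 - 6) ≡ 14/13 mod 19. 13⁻¹ ≡ 3 (mod 19), so λ ≡ 4.
  x = λ² - 6 - 0 = 16 - 6 ≡ 10; y = λ·(6 - 10) - 8 ≡ 14. → (10, 14)
4P: (10, 14) + (0, 3). λ = (3 - 14)/(0 - 10) ≡ 8/9 mod 19. 9⁻¹ ≡ 17 (mod 19), so λ ≡ 3.
  x = λ² - 10 - 0 = 9 - 10 ≡ 18; y = λ·(10 - 18) - 14 ≡ 0. → (18, 0)
5P: (18, 0) + (0, 3). λ = (3 - 0)/(0 - 18) ≡ 3/1 mod 19. 1⁻¹ ≡ 1 (mod 19) since 1·1 = 1 ≡ 1, so λ ≡ 3.
  x = λ² - 18 - 0 = 9 - 18 ≡ 10; y = λ·(18 - 10) - 0 ≡ 5. → (10, 5)
6P: (10, 5) + (0, 3). λ = (3 - 5)/(0 - 10) ≡ 17/9 mod 19. 9⁻¹ ≡ 17 (mod 19), so λ ≡ 4.
  x = λ² - 10 - 0 = 16 - 10 ≡ 6; y = λ·(10 - 6) - 5 ≡ 11. → (6, 11)
7P: (6, 11) + (0, 3). λ = (3 - 11)/(0 - 6) ≡ 11/13 mod 19. 13⁻¹ ≡ 3 (mod 19) since 13·3 = 39 ≡ 1, so λ ≡ 14.
  x = λ² - 6 - 0 = 196 - 6 ≡ 0; y = λ·(6 - 0) - 11 ≡ 16. → (0, 16)
8P: (0, 16) + (0, 3): same x and y₁ ≡ -y₂, so the sum is O.
8P = O, so the order is 8.

8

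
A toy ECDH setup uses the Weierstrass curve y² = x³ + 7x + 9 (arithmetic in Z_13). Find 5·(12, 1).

Write Q = (12, 1).
Repeated addition: build up to 5Q.
2Q: tangent at (12, 1): λ = (3·12² + 7)/(2·1) ≡ 10/2. 2⁻¹ ≡ 7 (mod 13) since 2·7 = 14 ≡ 1, so λ ≡ 10·7 ≡ 5.
  x = λ² - 12 - 12 = 25 - 24 ≡ 1; y = λ·(12 - 1) - 1 ≡ 2. → (1, 2)
3Q: (1, 2) + (12, 1). λ = (1 - 2)/(12 - 1) ≡ 12/11 mod 13. 11⁻¹ ≡ 6 (mod 13), so λ ≡ 7.
  x = λ² - 1 - 12 = 49 - 13 ≡ 10; y = λ·(1 - 10) - 2 ≡ 0. → (10, 0)
4Q: (10, 0) + (12, 1). λ = (1 - 0)/(12 - 10) ≡ 1/2 mod 13. 2⁻¹ ≡ 7 (mod 13) since 2·7 = 14 ≡ 1, so λ ≡ 7.
  x = λ² - 10 - 12 = 49 - 22 ≡ 1; y = λ·(10 - 1) - 0 ≡ 11. → (1, 11)
5Q: (1, 11) + (12, 1). λ = (1 - 11)/(12 - 1) ≡ 3/11 mod 13. 11⁻¹ ≡ 6 (mod 13) since 11·6 = 66 ≡ 1, so λ ≡ 5.
  x = λ² - 1 - 12 = 25 - 13 ≡ 12; y = λ·(1 - 12) - 11 ≡ 12. → (12, 12)

(12, 12)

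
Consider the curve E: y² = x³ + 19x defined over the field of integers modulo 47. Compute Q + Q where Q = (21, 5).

tangent at (21, 5): λ = (3·21² + 19)/(2·5) ≡ 26/10. 10⁻¹ ≡ 33 (mod 47) since 10·33 = 330 ≡ 1, so λ ≡ 26·33 ≡ 12.
  x = λ² - 21 - 21 = 144 - 42 ≡ 8; y = λ·(21 - 8) - 5 ≡ 10. → (8, 10)

(8, 10)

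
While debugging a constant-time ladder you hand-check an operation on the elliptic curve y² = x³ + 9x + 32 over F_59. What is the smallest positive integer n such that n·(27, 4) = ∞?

3

2P: tangent at (27, 4): λ = (3·27² + 9)/(2·4) ≡ 13/8. 8⁻¹ ≡ 37 (mod 59), so λ ≡ 13·37 ≡ 9.
  x = λ² - 27 - 27 = 81 - 54 ≡ 27; y = λ·(27 - 27) - 4 ≡ 55. → (27, 55)
3P: (27, 55) + (27, 4): same x and y₁ ≡ -y₂, so the sum is ∞.
3P = ∞, so the order is 3.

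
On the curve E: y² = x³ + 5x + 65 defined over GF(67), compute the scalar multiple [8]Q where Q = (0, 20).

Repeated addition: build up to 8Q.
2Q: tangent at (0, 20): λ = (3·0² + 5)/(2·20) ≡ 5/40. 40⁻¹ ≡ 62 (mod 67), so λ ≡ 5·62 ≡ 42.
  x = λ² - 0 - 0 = 1764 - 0 ≡ 22; y = λ·(0 - 22) - 20 ≡ 61. → (22, 61)
3Q: (22, 61) + (0, 20). λ = (20 - 61)/(0 - 22) ≡ 26/45 mod 67. 45⁻¹ ≡ 3 (mod 67) since 45·3 = 135 ≡ 1, so λ ≡ 11.
  x = λ² - 22 - 0 = 121 - 22 ≡ 32; y = λ·(22 - 32) - 61 ≡ 30. → (32, 30)
4Q: (32, 30) + (0, 20). λ = (20 - 30)/(0 - 32) ≡ 57/35 mod 67. 35⁻¹ ≡ 23 (mod 67) since 35·23 = 805 ≡ 1, so λ ≡ 38.
  x = λ² - 32 - 0 = 1444 - 32 ≡ 5; y = λ·(32 - 5) - 30 ≡ 58. → (5, 58)
5Q: (5, 58) + (0, 20). λ = (20 - 58)/(0 - 5) ≡ 29/62 mod 67. 62⁻¹ ≡ 40 (mod 67) since 62·40 = 2480 ≡ 1, so λ ≡ 21.
  x = λ² - 5 - 0 = 441 - 5 ≡ 34; y = λ·(5 - 34) - 58 ≡ 3. → (34, 3)
6Q: (34, 3) + (0, 20). λ = (20 - 3)/(0 - 34) ≡ 17/33 mod 67. 33⁻¹ ≡ 65 (mod 67), so λ ≡ 33.
  x = λ² - 34 - 0 = 1089 - 34 ≡ 50; y = λ·(34 - 50) - 3 ≡ 5. → (50, 5)
7Q: (50, 5) + (0, 20). λ = (20 - 5)/(0 - 50) ≡ 15/17 mod 67. 17⁻¹ ≡ 4 (mod 67), so λ ≡ 60.
  x = λ² - 50 - 0 = 3600 - 50 ≡ 66; y = λ·(50 - 66) - 5 ≡ 40. → (66, 40)
8Q: (66, 40) + (0, 20). λ = (20 - 40)/(0 - 66) ≡ 47/1 mod 67. 1⁻¹ ≡ 1 (mod 67), so λ ≡ 47.
  x = λ² - 66 - 0 = 2209 - 66 ≡ 66; y = λ·(66 - 66) - 40 ≡ 27. → (66, 27)

(66, 27)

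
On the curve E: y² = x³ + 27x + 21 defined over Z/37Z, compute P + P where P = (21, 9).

(33, 16)

tangent at (21, 9): λ = (3·21² + 27)/(2·9) ≡ 18/18. 18⁻¹ ≡ 35 (mod 37), so λ ≡ 18·35 ≡ 1.
  x = λ² - 21 - 21 = 1 - 42 ≡ 33; y = λ·(21 - 33) - 9 ≡ 16. → (33, 16)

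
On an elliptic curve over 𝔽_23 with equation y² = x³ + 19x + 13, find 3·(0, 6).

(0, 17)

Write G = (0, 6).
Repeated addition: build up to 3G.
2G: tangent at (0, 6): λ = (3·0² + 19)/(2·6) ≡ 19/12. 12⁻¹ ≡ 2 (mod 23), so λ ≡ 19·2 ≡ 15.
  x = λ² - 0 - 0 = 225 - 0 ≡ 18; y = λ·(0 - 18) - 6 ≡ 0. → (18, 0)
3G: (18, 0) + (0, 6). λ = (6 - 0)/(0 - 18) ≡ 6/5 mod 23. 5⁻¹ ≡ 14 (mod 23) since 5·14 = 70 ≡ 1, so λ ≡ 15.
  x = λ² - 18 - 0 = 225 - 18 ≡ 0; y = λ·(18 - 0) - 0 ≡ 17. → (0, 17)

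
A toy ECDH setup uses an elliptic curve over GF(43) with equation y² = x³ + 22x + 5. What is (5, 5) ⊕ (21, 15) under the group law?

(10, 8)

(5, 5) + (21, 15). λ = (15 - 5)/(21 - 5) ≡ 10/16 mod 43. 16⁻¹ ≡ 35 (mod 43) since 16·35 = 560 ≡ 1, so λ ≡ 6.
  x = λ² - 5 - 21 = 36 - 26 ≡ 10; y = λ·(5 - 10) - 5 ≡ 8. → (10, 8)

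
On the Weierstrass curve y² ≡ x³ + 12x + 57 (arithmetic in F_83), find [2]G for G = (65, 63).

(17, 51)

tangent at (65, 63): λ = (3·65² + 12)/(2·63) ≡ 71/43. 43⁻¹ ≡ 56 (mod 83) since 43·56 = 2408 ≡ 1, so λ ≡ 71·56 ≡ 75.
  x = λ² - 65 - 65 = 5625 - 130 ≡ 17; y = λ·(65 - 17) - 63 ≡ 51. → (17, 51)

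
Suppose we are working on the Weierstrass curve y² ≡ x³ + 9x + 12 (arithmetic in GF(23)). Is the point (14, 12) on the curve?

y² = 12² ≡ 6; x³ + 9x + 12 = 2882 ≡ 7 (mod 23). 6 ≠ 7.

no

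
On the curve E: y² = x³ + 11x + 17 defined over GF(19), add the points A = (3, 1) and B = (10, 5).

(4, 12)

(3, 1) + (10, 5). λ = (5 - 1)/(10 - 3) ≡ 4/7 mod 19. 7⁻¹ ≡ 11 (mod 19), so λ ≡ 6.
  x = λ² - 3 - 10 = 36 - 13 ≡ 4; y = λ·(3 - 4) - 1 ≡ 12. → (4, 12)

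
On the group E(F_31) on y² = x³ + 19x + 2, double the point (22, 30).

(5, 6)

tangent at (22, 30): λ = (3·22² + 19)/(2·30) ≡ 14/29. 29⁻¹ ≡ 15 (mod 31) since 29·15 = 435 ≡ 1, so λ ≡ 14·15 ≡ 24.
  x = λ² - 22 - 22 = 576 - 44 ≡ 5; y = λ·(22 - 5) - 30 ≡ 6. → (5, 6)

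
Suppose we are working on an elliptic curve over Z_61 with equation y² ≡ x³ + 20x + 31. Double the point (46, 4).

(39, 17)

tangent at (46, 4): λ = (3·46² + 20)/(2·4) ≡ 24/8. 8⁻¹ ≡ 23 (mod 61), so λ ≡ 24·23 ≡ 3.
  x = λ² - 46 - 46 = 9 - 92 ≡ 39; y = λ·(46 - 39) - 4 ≡ 17. → (39, 17)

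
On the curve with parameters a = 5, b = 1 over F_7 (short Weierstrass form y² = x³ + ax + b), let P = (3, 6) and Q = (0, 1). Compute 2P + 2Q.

(3, 1)

First 2P:
Repeated addition: build up to 2P.
2P: tangent at (3, 6): λ = (3·3² + 5)/(2·6) ≡ 4/5. 5⁻¹ ≡ 3 (mod 7), so λ ≡ 4·3 ≡ 5.
  x = λ² - 3 - 3 = 25 - 6 ≡ 5; y = λ·(3 - 5) - 6 ≡ 5. → (5, 5)
2P = (5, 5).
Next 2Q:
Repeated addition: build up to 2Q.
2Q: tangent at (0, 1): λ = (3·0² + 5)/(2·1) ≡ 5/2. 2⁻¹ ≡ 4 (mod 7) since 2·4 = 8 ≡ 1, so λ ≡ 5·4 ≡ 6.
  x = λ² - 0 - 0 = 36 - 0 ≡ 1; y = λ·(0 - 1) - 1 ≡ 0. → (1, 0)
2Q = (1, 0).
Finally 2P + 2Q:
(5, 5) + (1, 0). λ = (0 - 5)/(1 - 5) ≡ 2/3 mod 7. 3⁻¹ ≡ 5 (mod 7), so λ ≡ 3.
  x = λ² - 5 - 1 = 9 - 6 ≡ 3; y = λ·(5 - 3) - 5 ≡ 1. → (3, 1)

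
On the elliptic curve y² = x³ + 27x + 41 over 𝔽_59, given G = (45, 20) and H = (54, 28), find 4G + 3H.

First 4G:
Repeated addition: build up to 4G.
2G: tangent at (45, 20): λ = (3·45² + 27)/(2·20) ≡ 25/40. 40⁻¹ ≡ 31 (mod 59) since 40·31 = 1240 ≡ 1, so λ ≡ 25·31 ≡ 8.
  x = λ² - 45 - 45 = 64 - 90 ≡ 33; y = λ·(45 - 33) - 20 ≡ 17. → (33, 17)
3G: (33, 17) + (45, 20). λ = (20 - 17)/(45 - 33) ≡ 3/12 mod 59. 12⁻¹ ≡ 5 (mod 59), so λ ≡ 15.
  x = λ² - 33 - 45 = 225 - 78 ≡ 29; y = λ·(33 - 29) - 17 ≡ 43. → (29, 43)
4G: (29, 43) + (45, 20). λ = (20 - 43)/(45 - 29) ≡ 36/16 mod 59. 16⁻¹ ≡ 48 (mod 59), so λ ≡ 17.
  x = λ² - 29 - 45 = 289 - 74 ≡ 38; y = λ·(29 - 38) - 43 ≡ 40. → (38, 40)
4G = (38, 40).
Next 3H:
Repeated addition: build up to 3H.
2H: tangent at (54, 28): λ = (3·54² + 27)/(2·28) ≡ 43/56. 56⁻¹ ≡ 39 (mod 59), so λ ≡ 43·39 ≡ 25.
  x = λ² - 54 - 54 = 625 - 108 ≡ 45; y = λ·(54 - 45) - 28 ≡ 20. → (45, 20)
3H: (45, 20) + (54, 28). λ = (28 - 20)/(54 - 45) ≡ 8/9 mod 59. 9⁻¹ ≡ 46 (mod 59), so λ ≡ 14.
  x = λ² - 45 - 54 = 196 - 99 ≡ 38; y = λ·(45 - 38) - 20 ≡ 19. → (38, 19)
3H = (38, 19).
Finally 4G + 3H:
(38, 40) + (38, 19): same x and y₁ ≡ -y₂, so the sum is 𝒪.

O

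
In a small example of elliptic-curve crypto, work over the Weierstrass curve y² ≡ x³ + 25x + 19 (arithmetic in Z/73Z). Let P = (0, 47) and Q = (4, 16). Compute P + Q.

(15, 51)

(0, 47) + (4, 16). λ = (16 - 47)/(4 - 0) ≡ 42/4 mod 73. 4⁻¹ ≡ 55 (mod 73) since 4·55 = 220 ≡ 1, so λ ≡ 47.
  x = λ² - 0 - 4 = 2209 - 4 ≡ 15; y = λ·(0 - 15) - 47 ≡ 51. → (15, 51)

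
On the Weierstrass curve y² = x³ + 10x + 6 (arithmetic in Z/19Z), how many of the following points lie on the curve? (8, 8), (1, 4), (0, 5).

1

(8, 8): 8² ≡ 7, rhs ≡ 9 → off.
(1, 4): 4² ≡ 16, rhs ≡ 17 → off.
(0, 5): 5² ≡ 6, rhs ≡ 6 → on.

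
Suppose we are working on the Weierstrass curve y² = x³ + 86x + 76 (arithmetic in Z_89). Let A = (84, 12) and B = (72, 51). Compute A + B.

(84, 12) + (72, 51). λ = (51 - 12)/(72 - 84) ≡ 39/77 mod 89. 77⁻¹ ≡ 37 (mod 89), so λ ≡ 19.
  x = λ² - 84 - 72 = 361 - 156 ≡ 27; y = λ·(84 - 27) - 12 ≡ 3. → (27, 3)

(27, 3)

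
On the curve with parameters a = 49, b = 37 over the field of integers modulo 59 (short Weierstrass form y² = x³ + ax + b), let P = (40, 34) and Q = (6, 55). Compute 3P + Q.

First 3P:
Repeated addition: build up to 3P.
2P: tangent at (40, 34): λ = (3·40² + 49)/(2·34) ≡ 11/9. 9⁻¹ ≡ 46 (mod 59), so λ ≡ 11·46 ≡ 34.
  x = λ² - 40 - 40 = 1156 - 80 ≡ 14; y = λ·(40 - 14) - 34 ≡ 24. → (14, 24)
3P: (14, 24) + (40, 34). λ = (34 - 24)/(40 - 14) ≡ 10/26 mod 59. 26⁻¹ ≡ 25 (mod 59), so λ ≡ 14.
  x = λ² - 14 - 40 = 196 - 54 ≡ 24; y = λ·(14 - 24) - 24 ≡ 13. → (24, 13)
3P = (24, 13).
Finally 3P + Q:
(24, 13) + (6, 55). λ = (55 - 13)/(6 - 24) ≡ 42/41 mod 59. 41⁻¹ ≡ 36 (mod 59) since 41·36 = 1476 ≡ 1, so λ ≡ 37.
  x = λ² - 24 - 6 = 1369 - 30 ≡ 41; y = λ·(24 - 41) - 13 ≡ 7. → (41, 7)

(41, 7)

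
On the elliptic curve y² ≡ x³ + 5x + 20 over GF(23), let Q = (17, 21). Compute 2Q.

(18, 13)

tangent at (17, 21): λ = (3·17² + 5)/(2·21) ≡ 21/19. 19⁻¹ ≡ 17 (mod 23), so λ ≡ 21·17 ≡ 12.
  x = λ² - 17 - 17 = 144 - 34 ≡ 18; y = λ·(17 - 18) - 21 ≡ 13. → (18, 13)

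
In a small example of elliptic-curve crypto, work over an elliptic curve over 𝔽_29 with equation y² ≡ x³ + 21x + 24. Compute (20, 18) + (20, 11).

The two points share x = 20 and their y-coordinates satisfy 18 + 11 ≡ 0 (mod 29), so they are inverses. Their sum is the point at infinity.

O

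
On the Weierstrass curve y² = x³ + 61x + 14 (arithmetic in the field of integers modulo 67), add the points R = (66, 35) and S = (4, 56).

(20, 51)

(66, 35) + (4, 56). λ = (56 - 35)/(4 - 66) ≡ 21/5 mod 67. 5⁻¹ ≡ 27 (mod 67) since 5·27 = 135 ≡ 1, so λ ≡ 31.
  x = λ² - 66 - 4 = 961 - 70 ≡ 20; y = λ·(66 - 20) - 35 ≡ 51. → (20, 51)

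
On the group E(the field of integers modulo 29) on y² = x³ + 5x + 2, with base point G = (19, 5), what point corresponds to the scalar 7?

(4, 12)

Double-and-add on 7 = (111)₂. Start with G = (19, 5) for the leading 1-bit.
double: tangent at (19, 5): λ = (3·19² + 5)/(2·5) ≡ 15/10. 10⁻¹ ≡ 3 (mod 29), so λ ≡ 15·3 ≡ 16.
  x = λ² - 19 - 19 = 256 - 38 ≡ 15; y = λ·(19 - 15) - 5 ≡ 1. → (15, 1)
add G: (15, 1) + (19, 5). λ = (5 - 1)/(19 - 15) ≡ 4/4 mod 29. 4⁻¹ ≡ 22 (mod 29), so λ ≡ 1.
  x = λ² - 15 - 19 = 1 - 34 ≡ 25; y = λ·(15 - 25) - 1 ≡ 18. → (25, 18)
double: tangent at (25, 18): λ = (3·25² + 5)/(2·18) ≡ 24/7. 7⁻¹ ≡ 25 (mod 29), so λ ≡ 24·25 ≡ 20.
  x = λ² - 25 - 25 = 400 - 50 ≡ 2; y = λ·(25 - 2) - 18 ≡ 7. → (2, 7)
add G: (2, 7) + (19, 5). λ = (5 - 7)/(19 - 2) ≡ 27/17 mod 29. 17⁻¹ ≡ 12 (mod 29), so λ ≡ 5.
  x = λ² - 2 - 19 = 25 - 21 ≡ 4; y = λ·(2 - 4) - 7 ≡ 12. → (4, 12)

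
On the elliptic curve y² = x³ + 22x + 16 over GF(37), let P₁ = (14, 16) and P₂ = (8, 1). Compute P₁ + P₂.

(12, 26)

(14, 16) + (8, 1). λ = (1 - 16)/(8 - 14) ≡ 22/31 mod 37. 31⁻¹ ≡ 6 (mod 37), so λ ≡ 21.
  x = λ² - 14 - 8 = 441 - 22 ≡ 12; y = λ·(14 - 12) - 16 ≡ 26. → (12, 26)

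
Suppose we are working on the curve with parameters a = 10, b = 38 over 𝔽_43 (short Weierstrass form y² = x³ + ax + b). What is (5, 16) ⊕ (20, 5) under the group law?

(0, 9)

(5, 16) + (20, 5). λ = (5 - 16)/(20 - 5) ≡ 32/15 mod 43. 15⁻¹ ≡ 23 (mod 43) since 15·23 = 345 ≡ 1, so λ ≡ 5.
  x = λ² - 5 - 20 = 25 - 25 ≡ 0; y = λ·(5 - 0) - 16 ≡ 9. → (0, 9)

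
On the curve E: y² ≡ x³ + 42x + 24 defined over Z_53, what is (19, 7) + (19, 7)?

tangent at (19, 7): λ = (3·19² + 42)/(2·7) ≡ 12/14. 14⁻¹ ≡ 19 (mod 53) since 14·19 = 266 ≡ 1, so λ ≡ 12·19 ≡ 16.
  x = λ² - 19 - 19 = 256 - 38 ≡ 6; y = λ·(19 - 6) - 7 ≡ 42. → (6, 42)

(6, 42)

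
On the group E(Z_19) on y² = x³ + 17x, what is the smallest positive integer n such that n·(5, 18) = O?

2P: tangent at (5, 18): λ = (3·5² + 17)/(2·18) ≡ 16/17. 17⁻¹ ≡ 9 (mod 19), so λ ≡ 16·9 ≡ 11.
  x = λ² - 5 - 5 = 121 - 10 ≡ 16; y = λ·(5 - 16) - 18 ≡ 13. → (16, 13)
3P: (16, 13) + (5, 18). λ = (18 - 13)/(5 - 16) ≡ 5/8 mod 19. 8⁻¹ ≡ 12 (mod 19) since 8·12 = 96 ≡ 1, so λ ≡ 3.
  x = λ² - 16 - 5 = 9 - 21 ≡ 7; y = λ·(16 - 7) - 13 ≡ 14. → (7, 14)
4P: (7, 14) + (5, 18). λ = (18 - 14)/(5 - 7) ≡ 4/17 mod 19. 17⁻¹ ≡ 9 (mod 19), so λ ≡ 17.
  x = λ² - 7 - 5 = 289 - 12 ≡ 11; y = λ·(7 - 11) - 14 ≡ 13. → (11, 13)
5P: (11, 13) + (5, 18). λ = (18 - 13)/(5 - 11) ≡ 5/13 mod 19. 13⁻¹ ≡ 3 (mod 19), so λ ≡ 15.
  x = λ² - 11 - 5 = 225 - 16 ≡ 0; y = λ·(11 - 0) - 13 ≡ 0. → (0, 0)
6P: (0, 0) + (5, 18). λ = (18 - 0)/(5 - 0) ≡ 18/5 mod 19. 5⁻¹ ≡ 4 (mod 19), so λ ≡ 15.
  x = λ² - 0 - 5 = 225 - 5 ≡ 11; y = λ·(0 - 11) - 0 ≡ 6. → (11, 6)
7P: (11, 6) + (5, 18). λ = (18 - 6)/(5 - 11) ≡ 12/13 mod 19. 13⁻¹ ≡ 3 (mod 19), so λ ≡ 17.
  x = λ² - 11 - 5 = 289 - 16 ≡ 7; y = λ·(11 - 7) - 6 ≡ 5. → (7, 5)
8P: (7, 5) + (5, 18). λ = (18 - 5)/(5 - 7) ≡ 13/17 mod 19. 17⁻¹ ≡ 9 (mod 19) since 17·9 = 153 ≡ 1, so λ ≡ 3.
  x = λ² - 7 - 5 = 9 - 12 ≡ 16; y = λ·(7 - 16) - 5 ≡ 6. → (16, 6)
9P: (16, 6) + (5, 18). λ = (18 - 6)/(5 - 16) ≡ 12/8 mod 19. 8⁻¹ ≡ 12 (mod 19) since 8·12 = 96 ≡ 1, so λ ≡ 11.
  x = λ² - 16 - 5 = 121 - 21 ≡ 5; y = λ·(16 - 5) - 6 ≡ 1. → (5, 1)
10P: (5, 1) + (5, 18): same x and y₁ ≡ -y₂, so the sum is O.
10P = O, so the order is 10.

10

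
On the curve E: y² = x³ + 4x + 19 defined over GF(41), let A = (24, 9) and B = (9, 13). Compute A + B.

(24, 9) + (9, 13). λ = (13 - 9)/(9 - 24) ≡ 4/26 mod 41. 26⁻¹ ≡ 30 (mod 41), so λ ≡ 38.
  x = λ² - 24 - 9 = 1444 - 33 ≡ 17; y = λ·(24 - 17) - 9 ≡ 11. → (17, 11)

(17, 11)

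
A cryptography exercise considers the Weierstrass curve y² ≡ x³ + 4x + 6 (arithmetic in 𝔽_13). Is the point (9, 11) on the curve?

y² = 11² ≡ 4; x³ + 4x + 6 = 771 ≡ 4 (mod 13). 4 = 4.

yes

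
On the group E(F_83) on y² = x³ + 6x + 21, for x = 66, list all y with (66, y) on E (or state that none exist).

x³ + 6x + 21 = 287913 ≡ 69 (mod 83).
Square roots of 69 mod 83: 22 and 61 (since 22² = 484 ≡ 69).

22, 61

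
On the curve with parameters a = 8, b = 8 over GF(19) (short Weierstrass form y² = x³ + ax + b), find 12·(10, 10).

Write Q = (10, 10).
Double-and-add on 12 = (1100)₂. Start with Q = (10, 10) for the leading 1-bit.
double: tangent at (10, 10): λ = (3·10² + 8)/(2·10) ≡ 4/1. 1⁻¹ ≡ 1 (mod 19), so λ ≡ 4·1 ≡ 4.
  x = λ² - 10 - 10 = 16 - 20 ≡ 15; y = λ·(10 - 15) - 10 ≡ 8. → (15, 8)
add Q: (15, 8) + (10, 10). λ = (10 - 8)/(10 - 15) ≡ 2/14 mod 19. 14⁻¹ ≡ 15 (mod 19) since 14·15 = 210 ≡ 1, so λ ≡ 11.
  x = λ² - 15 - 10 = 121 - 25 ≡ 1; y = λ·(15 - 1) - 8 ≡ 13. → (1, 13)
double: tangent at (1, 13): λ = (3·1² + 8)/(2·13) ≡ 11/7. 7⁻¹ ≡ 11 (mod 19), so λ ≡ 11·11 ≡ 7.
  x = λ² - 1 - 1 = 49 - 2 ≡ 9; y = λ·(1 - 9) - 13 ≡ 7. → (9, 7)
double: tangent at (9, 7): λ = (3·9² + 8)/(2·7) ≡ 4/14. 14⁻¹ ≡ 15 (mod 19) since 14·15 = 210 ≡ 1, so λ ≡ 4·15 ≡ 3.
  x = λ² - 9 - 9 = 9 - 18 ≡ 10; y = λ·(9 - 10) - 7 ≡ 9. → (10, 9)

(10, 9)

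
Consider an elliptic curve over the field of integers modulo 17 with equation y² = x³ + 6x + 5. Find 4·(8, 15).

Write P = (8, 15).
Repeated addition: build up to 4P.
2P: tangent at (8, 15): λ = (3·8² + 6)/(2·15) ≡ 11/13. 13⁻¹ ≡ 4 (mod 17) since 13·4 = 52 ≡ 1, so λ ≡ 11·4 ≡ 10.
  x = λ² - 8 - 8 = 100 - 16 ≡ 16; y = λ·(8 - 16) - 15 ≡ 7. → (16, 7)
3P: (16, 7) + (8, 15). λ = (15 - 7)/(8 - 16) ≡ 8/9 mod 17. 9⁻¹ ≡ 2 (mod 17), so λ ≡ 16.
  x = λ² - 16 - 8 = 256 - 24 ≡ 11; y = λ·(16 - 11) - 7 ≡ 5. → (11, 5)
4P: (11, 5) + (8, 15). λ = (15 - 5)/(8 - 11) ≡ 10/14 mod 17. 14⁻¹ ≡ 11 (mod 17) since 14·11 = 154 ≡ 1, so λ ≡ 8.
  x = λ² - 11 - 8 = 64 - 19 ≡ 11; y = λ·(11 - 11) - 5 ≡ 12. → (11, 12)

(11, 12)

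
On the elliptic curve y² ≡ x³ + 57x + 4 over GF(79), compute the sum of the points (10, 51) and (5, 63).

(10, 51) + (5, 63). λ = (63 - 51)/(5 - 10) ≡ 12/74 mod 79. 74⁻¹ ≡ 63 (mod 79), so λ ≡ 45.
  x = λ² - 10 - 5 = 2025 - 15 ≡ 35; y = λ·(10 - 35) - 51 ≡ 9. → (35, 9)

(35, 9)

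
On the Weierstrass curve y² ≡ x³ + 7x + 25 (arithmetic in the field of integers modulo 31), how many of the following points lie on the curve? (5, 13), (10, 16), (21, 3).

(5, 13): 13² ≡ 14, rhs ≡ 30 → off.
(10, 16): 16² ≡ 8, rhs ≡ 10 → off.
(21, 3): 3² ≡ 9, rhs ≡ 9 → on.

1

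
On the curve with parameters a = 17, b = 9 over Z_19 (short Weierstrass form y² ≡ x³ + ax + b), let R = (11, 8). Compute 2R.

tangent at (11, 8): λ = (3·11² + 17)/(2·8) ≡ 0/16. 16⁻¹ ≡ 6 (mod 19), so λ ≡ 0·6 ≡ 0.
  x = λ² - 11 - 11 = 0 - 22 ≡ 16; y = λ·(11 - 16) - 8 ≡ 11. → (16, 11)

(16, 11)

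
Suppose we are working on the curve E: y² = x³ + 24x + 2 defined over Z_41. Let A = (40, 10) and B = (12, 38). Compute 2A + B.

(31, 19)

First 2A:
Repeated addition: build up to 2A.
2A: tangent at (40, 10): λ = (3·40² + 24)/(2·10) ≡ 27/20. 20⁻¹ ≡ 39 (mod 41) since 20·39 = 780 ≡ 1, so λ ≡ 27·39 ≡ 28.
  x = λ² - 40 - 40 = 784 - 80 ≡ 7; y = λ·(40 - 7) - 10 ≡ 12. → (7, 12)
2A = (7, 12).
Finally 2A + B:
(7, 12) + (12, 38). λ = (38 - 12)/(12 - 7) ≡ 26/5 mod 41. 5⁻¹ ≡ 33 (mod 41), so λ ≡ 38.
  x = λ² - 7 - 12 = 1444 - 19 ≡ 31; y = λ·(7 - 31) - 12 ≡ 19. → (31, 19)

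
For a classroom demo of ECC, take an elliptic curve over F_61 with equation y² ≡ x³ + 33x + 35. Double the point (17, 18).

(42, 28)

tangent at (17, 18): λ = (3·17² + 33)/(2·18) ≡ 46/36. 36⁻¹ ≡ 39 (mod 61), so λ ≡ 46·39 ≡ 25.
  x = λ² - 17 - 17 = 625 - 34 ≡ 42; y = λ·(17 - 42) - 18 ≡ 28. → (42, 28)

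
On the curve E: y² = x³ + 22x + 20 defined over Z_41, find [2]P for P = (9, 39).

tangent at (9, 39): λ = (3·9² + 22)/(2·39) ≡ 19/37. 37⁻¹ ≡ 10 (mod 41), so λ ≡ 19·10 ≡ 26.
  x = λ² - 9 - 9 = 676 - 18 ≡ 2; y = λ·(9 - 2) - 39 ≡ 20. → (2, 20)

(2, 20)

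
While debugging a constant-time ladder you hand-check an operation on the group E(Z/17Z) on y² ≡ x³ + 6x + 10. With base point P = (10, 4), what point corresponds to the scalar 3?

Repeated addition: build up to 3P.
2P: tangent at (10, 4): λ = (3·10² + 6)/(2·4) ≡ 0/8. 8⁻¹ ≡ 15 (mod 17) since 8·15 = 120 ≡ 1, so λ ≡ 0·15 ≡ 0.
  x = λ² - 10 - 10 = 0 - 20 ≡ 14; y = λ·(10 - 14) - 4 ≡ 13. → (14, 13)
3P: (14, 13) + (10, 4). λ = (4 - 13)/(10 - 14) ≡ 8/13 mod 17. 13⁻¹ ≡ 4 (mod 17) since 13·4 = 52 ≡ 1, so λ ≡ 15.
  x = λ² - 14 - 10 = 225 - 24 ≡ 14; y = λ·(14 - 14) - 13 ≡ 4. → (14, 4)

(14, 4)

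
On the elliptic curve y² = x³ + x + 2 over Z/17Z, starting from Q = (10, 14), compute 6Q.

Double-and-add on 6 = (110)₂. Start with Q = (10, 14) for the leading 1-bit.
double: tangent at (10, 14): λ = (3·10² + 1)/(2·14) ≡ 12/11. 11⁻¹ ≡ 14 (mod 17), so λ ≡ 12·14 ≡ 15.
  x = λ² - 10 - 10 = 225 - 20 ≡ 1; y = λ·(10 - 1) - 14 ≡ 2. → (1, 2)
add Q: (1, 2) + (10, 14). λ = (14 - 2)/(10 - 1) ≡ 12/9 mod 17. 9⁻¹ ≡ 2 (mod 17), so λ ≡ 7.
  x = λ² - 1 - 10 = 49 - 11 ≡ 4; y = λ·(1 - 4) - 2 ≡ 11. → (4, 11)
double: tangent at (4, 11): λ = (3·4² + 1)/(2·11) ≡ 15/5. 5⁻¹ ≡ 7 (mod 17), so λ ≡ 15·7 ≡ 3.
  x = λ² - 4 - 4 = 9 - 8 ≡ 1; y = λ·(4 - 1) - 11 ≡ 15. → (1, 15)

(1, 15)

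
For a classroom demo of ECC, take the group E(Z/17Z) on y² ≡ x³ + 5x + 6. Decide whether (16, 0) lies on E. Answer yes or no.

y² = 0² ≡ 0; x³ + 5x + 6 = 4182 ≡ 0 (mod 17). 0 = 0.

yes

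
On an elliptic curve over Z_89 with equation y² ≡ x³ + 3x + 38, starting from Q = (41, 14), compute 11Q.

(41, 75)

Double-and-add on 11 = (1011)₂. Start with Q = (41, 14) for the leading 1-bit.
double: tangent at (41, 14): λ = (3·41² + 3)/(2·14) ≡ 62/28. 28⁻¹ ≡ 35 (mod 89), so λ ≡ 62·35 ≡ 34.
  x = λ² - 41 - 41 = 1156 - 82 ≡ 6; y = λ·(41 - 6) - 14 ≡ 19. → (6, 19)
double: tangent at (6, 19): λ = (3·6² + 3)/(2·19) ≡ 22/38. 38⁻¹ ≡ 82 (mod 89) since 38·82 = 3116 ≡ 1, so λ ≡ 22·82 ≡ 24.
  x = λ² - 6 - 6 = 576 - 12 ≡ 30; y = λ·(6 - 30) - 19 ≡ 28. → (30, 28)
add Q: (30, 28) + (41, 14). λ = (14 - 28)/(41 - 30) ≡ 75/11 mod 89. 11⁻¹ ≡ 81 (mod 89), so λ ≡ 23.
  x = λ² - 30 - 41 = 529 - 71 ≡ 13; y = λ·(30 - 13) - 28 ≡ 7. → (13, 7)
double: tangent at (13, 7): λ = (3·13² + 3)/(2·7) ≡ 65/14. 14⁻¹ ≡ 70 (mod 89), so λ ≡ 65·70 ≡ 11.
  x = λ² - 13 - 13 = 121 - 26 ≡ 6; y = λ·(13 - 6) - 7 ≡ 70. → (6, 70)
add Q: (6, 70) + (41, 14). λ = (14 - 70)/(41 - 6) ≡ 33/35 mod 89. 35⁻¹ ≡ 28 (mod 89) since 35·28 = 980 ≡ 1, so λ ≡ 34.
  x = λ² - 6 - 41 = 1156 - 47 ≡ 41; y = λ·(6 - 41) - 70 ≡ 75. → (41, 75)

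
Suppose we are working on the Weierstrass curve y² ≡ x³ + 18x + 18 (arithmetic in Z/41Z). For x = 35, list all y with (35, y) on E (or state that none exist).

x³ + 18x + 18 = 43523 ≡ 22 (mod 41).
22 is a non-residue mod 41; no y exists.

none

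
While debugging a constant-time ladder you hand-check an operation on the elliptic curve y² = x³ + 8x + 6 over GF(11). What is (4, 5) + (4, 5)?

tangent at (4, 5): λ = (3·4² + 8)/(2·5) ≡ 1/10. 10⁻¹ ≡ 10 (mod 11) since 10·10 = 100 ≡ 1, so λ ≡ 1·10 ≡ 10.
  x = λ² - 4 - 4 = 100 - 8 ≡ 4; y = λ·(4 - 4) - 5 ≡ 6. → (4, 6)

(4, 6)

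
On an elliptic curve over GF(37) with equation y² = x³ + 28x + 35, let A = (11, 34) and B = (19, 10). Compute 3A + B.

First 3A:
Repeated addition: build up to 3A.
2A: tangent at (11, 34): λ = (3·11² + 28)/(2·34) ≡ 21/31. 31⁻¹ ≡ 6 (mod 37), so λ ≡ 21·6 ≡ 15.
  x = λ² - 11 - 11 = 225 - 22 ≡ 18; y = λ·(11 - 18) - 34 ≡ 9. → (18, 9)
3A: (18, 9) + (11, 34). λ = (34 - 9)/(11 - 18) ≡ 25/30 mod 37. 30⁻¹ ≡ 21 (mod 37) since 30·21 = 630 ≡ 1, so λ ≡ 7.
  x = λ² - 18 - 11 = 49 - 29 ≡ 20; y = λ·(18 - 20) - 9 ≡ 14. → (20, 14)
3A = (20, 14).
Finally 3A + B:
(20, 14) + (19, 10). λ = (10 - 14)/(19 - 20) ≡ 33/36 mod 37. 36⁻¹ ≡ 36 (mod 37), so λ ≡ 4.
  x = λ² - 20 - 19 = 16 - 39 ≡ 14; y = λ·(20 - 14) - 14 ≡ 10. → (14, 10)

(14, 10)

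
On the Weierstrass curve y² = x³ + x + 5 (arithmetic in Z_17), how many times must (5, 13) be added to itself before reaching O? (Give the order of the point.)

5

2P: tangent at (5, 13): λ = (3·5² + 1)/(2·13) ≡ 8/9. 9⁻¹ ≡ 2 (mod 17) since 9·2 = 18 ≡ 1, so λ ≡ 8·2 ≡ 16.
  x = λ² - 5 - 5 = 256 - 10 ≡ 8; y = λ·(5 - 8) - 13 ≡ 7. → (8, 7)
3P: (8, 7) + (5, 13). λ = (13 - 7)/(5 - 8) ≡ 6/14 mod 17. 14⁻¹ ≡ 11 (mod 17), so λ ≡ 15.
  x = λ² - 8 - 5 = 225 - 13 ≡ 8; y = λ·(8 - 8) - 7 ≡ 10. → (8, 10)
4P: (8, 10) + (5, 13). λ = (13 - 10)/(5 - 8) ≡ 3/14 mod 17. 14⁻¹ ≡ 11 (mod 17) since 14·11 = 154 ≡ 1, so λ ≡ 16.
  x = λ² - 8 - 5 = 256 - 13 ≡ 5; y = λ·(8 - 5) - 10 ≡ 4. → (5, 4)
5P: (5, 4) + (5, 13): same x and y₁ ≡ -y₂, so the sum is O.
5P = O, so the order is 5.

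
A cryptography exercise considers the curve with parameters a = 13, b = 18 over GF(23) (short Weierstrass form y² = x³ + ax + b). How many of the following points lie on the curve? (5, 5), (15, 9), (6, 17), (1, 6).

(5, 5): 5² ≡ 2, rhs ≡ 1 → off.
(15, 9): 9² ≡ 12, rhs ≡ 0 → off.
(6, 17): 17² ≡ 13, rhs ≡ 13 → on.
(1, 6): 6² ≡ 13, rhs ≡ 9 → off.

1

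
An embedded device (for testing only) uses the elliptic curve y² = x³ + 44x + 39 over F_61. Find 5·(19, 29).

Write Q = (19, 29).
Repeated addition: build up to 5Q.
2Q: tangent at (19, 29): λ = (3·19² + 44)/(2·29) ≡ 29/58. 58⁻¹ ≡ 20 (mod 61), so λ ≡ 29·20 ≡ 31.
  x = λ² - 19 - 19 = 961 - 38 ≡ 8; y = λ·(19 - 8) - 29 ≡ 7. → (8, 7)
3Q: (8, 7) + (19, 29). λ = (29 - 7)/(19 - 8) ≡ 22/11 mod 61. 11⁻¹ ≡ 50 (mod 61) since 11·50 = 550 ≡ 1, so λ ≡ 2.
  x = λ² - 8 - 19 = 4 - 27 ≡ 38; y = λ·(8 - 38) - 7 ≡ 55. → (38, 55)
4Q: (38, 55) + (19, 29). λ = (29 - 55)/(19 - 38) ≡ 35/42 mod 61. 42⁻¹ ≡ 16 (mod 61) since 42·16 = 672 ≡ 1, so λ ≡ 11.
  x = λ² - 38 - 19 = 121 - 57 ≡ 3; y = λ·(38 - 3) - 55 ≡ 25. → (3, 25)
5Q: (3, 25) + (19, 29). λ = (29 - 25)/(19 - 3) ≡ 4/16 mod 61. 16⁻¹ ≡ 42 (mod 61) since 16·42 = 672 ≡ 1, so λ ≡ 46.
  x = λ² - 3 - 19 = 2116 - 22 ≡ 20; y = λ·(3 - 20) - 25 ≡ 47. → (20, 47)

(20, 47)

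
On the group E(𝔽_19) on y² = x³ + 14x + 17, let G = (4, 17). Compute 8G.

O

Repeated addition: build up to 8G.
2G: tangent at (4, 17): λ = (3·4² + 14)/(2·17) ≡ 5/15. 15⁻¹ ≡ 14 (mod 19), so λ ≡ 5·14 ≡ 13.
  x = λ² - 4 - 4 = 169 - 8 ≡ 9; y = λ·(4 - 9) - 17 ≡ 13. → (9, 13)
3G: (9, 13) + (4, 17). λ = (17 - 13)/(4 - 9) ≡ 4/14 mod 19. 14⁻¹ ≡ 15 (mod 19), so λ ≡ 3.
  x = λ² - 9 - 4 = 9 - 13 ≡ 15; y = λ·(9 - 15) - 13 ≡ 7. → (15, 7)
4G: (15, 7) + (4, 17). λ = (17 - 7)/(4 - 15) ≡ 10/8 mod 19. 8⁻¹ ≡ 12 (mod 19), so λ ≡ 6.
  x = λ² - 15 - 4 = 36 - 19 ≡ 17; y = λ·(15 - 17) - 7 ≡ 0. → (17, 0)
5G: (17, 0) + (4, 17). λ = (17 - 0)/(4 - 17) ≡ 17/6 mod 19. 6⁻¹ ≡ 16 (mod 19) since 6·16 = 96 ≡ 1, so λ ≡ 6.
  x = λ² - 17 - 4 = 36 - 21 ≡ 15; y = λ·(17 - 15) - 0 ≡ 12. → (15, 12)
6G: (15, 12) + (4, 17). λ = (17 - 12)/(4 - 15) ≡ 5/8 mod 19. 8⁻¹ ≡ 12 (mod 19), so λ ≡ 3.
  x = λ² - 15 - 4 = 9 - 19 ≡ 9; y = λ·(15 - 9) - 12 ≡ 6. → (9, 6)
7G: (9, 6) + (4, 17). λ = (17 - 6)/(4 - 9) ≡ 11/14 mod 19. 14⁻¹ ≡ 15 (mod 19), so λ ≡ 13.
  x = λ² - 9 - 4 = 169 - 13 ≡ 4; y = λ·(9 - 4) - 6 ≡ 2. → (4, 2)
8G: (4, 2) + (4, 17): same x and y₁ ≡ -y₂, so the sum is O.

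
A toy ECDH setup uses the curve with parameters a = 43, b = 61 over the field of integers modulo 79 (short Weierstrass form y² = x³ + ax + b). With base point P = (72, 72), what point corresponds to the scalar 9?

(56, 16)

Repeated addition: build up to 9P.
2P: tangent at (72, 72): λ = (3·72² + 43)/(2·72) ≡ 32/65. 65⁻¹ ≡ 62 (mod 79) since 65·62 = 4030 ≡ 1, so λ ≡ 32·62 ≡ 9.
  x = λ² - 72 - 72 = 81 - 144 ≡ 16; y = λ·(72 - 16) - 72 ≡ 37. → (16, 37)
3P: (16, 37) + (72, 72). λ = (72 - 37)/(72 - 16) ≡ 35/56 mod 79. 56⁻¹ ≡ 24 (mod 79), so λ ≡ 50.
  x = λ² - 16 - 72 = 2500 - 88 ≡ 42; y = λ·(16 - 42) - 37 ≡ 6. → (42, 6)
4P: (42, 6) + (72, 72). λ = (72 - 6)/(72 - 42) ≡ 66/30 mod 79. 30⁻¹ ≡ 29 (mod 79) since 30·29 = 870 ≡ 1, so λ ≡ 18.
  x = λ² - 42 - 72 = 324 - 114 ≡ 52; y = λ·(42 - 52) - 6 ≡ 51. → (52, 51)
5P: (52, 51) + (72, 72). λ = (72 - 51)/(72 - 52) ≡ 21/20 mod 79. 20⁻¹ ≡ 4 (mod 79) since 20·4 = 80 ≡ 1, so λ ≡ 5.
  x = λ² - 52 - 72 = 25 - 124 ≡ 59; y = λ·(52 - 59) - 51 ≡ 72. → (59, 72)
6P: (59, 72) + (72, 72). λ = (72 - 72)/(72 - 59) ≡ 0/13 mod 79. 13⁻¹ ≡ 73 (mod 79), so λ ≡ 0.
  x = λ² - 59 - 72 = 0 - 131 ≡ 27; y = λ·(59 - 27) - 72 ≡ 7. → (27, 7)
7P: (27, 7) + (72, 72). λ = (72 - 7)/(72 - 27) ≡ 65/45 mod 79. 45⁻¹ ≡ 72 (mod 79), so λ ≡ 19.
  x = λ² - 27 - 72 = 361 - 99 ≡ 25; y = λ·(27 - 25) - 7 ≡ 31. → (25, 31)
8P: (25, 31) + (72, 72). λ = (72 - 31)/(72 - 25) ≡ 41/47 mod 79. 47⁻¹ ≡ 37 (mod 79), so λ ≡ 16.
  x = λ² - 25 - 72 = 256 - 97 ≡ 1; y = λ·(25 - 1) - 31 ≡ 37. → (1, 37)
9P: (1, 37) + (72, 72). λ = (72 - 37)/(72 - 1) ≡ 35/71 mod 79. 71⁻¹ ≡ 69 (mod 79), so λ ≡ 45.
  x = λ² - 1 - 72 = 2025 - 73 ≡ 56; y = λ·(1 - 56) - 37 ≡ 16. → (56, 16)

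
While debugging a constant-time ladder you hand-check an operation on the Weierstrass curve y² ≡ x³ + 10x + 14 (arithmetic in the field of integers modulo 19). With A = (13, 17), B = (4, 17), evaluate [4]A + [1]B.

(2, 2)

First 4A:
Double-and-add on 4 = (100)₂. Start with A = (13, 17) for the leading 1-bit.
double: tangent at (13, 17): λ = (3·13² + 10)/(2·17) ≡ 4/15. 15⁻¹ ≡ 14 (mod 19) since 15·14 = 210 ≡ 1, so λ ≡ 4·14 ≡ 18.
  x = λ² - 13 - 13 = 324 - 26 ≡ 13; y = λ·(13 - 13) - 17 ≡ 2. → (13, 2)
double: tangent at (13, 2): λ = (3·13² + 10)/(2·2) ≡ 4/4. 4⁻¹ ≡ 5 (mod 19), so λ ≡ 4·5 ≡ 1.
  x = λ² - 13 - 13 = 1 - 26 ≡ 13; y = λ·(13 - 13) - 2 ≡ 17. → (13, 17)
4A = (13, 17).
Finally 4A + B:
(13, 17) + (4, 17). λ = (17 - 17)/(4 - 13) ≡ 0/10 mod 19. 10⁻¹ ≡ 2 (mod 19) since 10·2 = 20 ≡ 1, so λ ≡ 0.
  x = λ² - 13 - 4 = 0 - 17 ≡ 2; y = λ·(13 - 2) - 17 ≡ 2. → (2, 2)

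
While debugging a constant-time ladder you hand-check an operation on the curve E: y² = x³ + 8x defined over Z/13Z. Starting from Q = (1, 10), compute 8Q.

Double-and-add on 8 = (1000)₂. Start with Q = (1, 10) for the leading 1-bit.
double: tangent at (1, 10): λ = (3·1² + 8)/(2·10) ≡ 11/7. 7⁻¹ ≡ 2 (mod 13), so λ ≡ 11·2 ≡ 9.
  x = λ² - 1 - 1 = 81 - 2 ≡ 1; y = λ·(1 - 1) - 10 ≡ 3. → (1, 3)
double: tangent at (1, 3): λ = (3·1² + 8)/(2·3) ≡ 11/6. 6⁻¹ ≡ 11 (mod 13), so λ ≡ 11·11 ≡ 4.
  x = λ² - 1 - 1 = 16 - 2 ≡ 1; y = λ·(1 - 1) - 3 ≡ 10. → (1, 10)
double: tangent at (1, 10): λ = (3·1² + 8)/(2·10) ≡ 11/7. 7⁻¹ ≡ 2 (mod 13), so λ ≡ 11·2 ≡ 9.
  x = λ² - 1 - 1 = 81 - 2 ≡ 1; y = λ·(1 - 1) - 10 ≡ 3. → (1, 3)

(1, 3)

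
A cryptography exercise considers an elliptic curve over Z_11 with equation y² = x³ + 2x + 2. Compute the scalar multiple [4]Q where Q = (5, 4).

Double-and-add on 4 = (100)₂. Start with Q = (5, 4) for the leading 1-bit.
double: tangent at (5, 4): λ = (3·5² + 2)/(2·4) ≡ 0/8. 8⁻¹ ≡ 7 (mod 11), so λ ≡ 0·7 ≡ 0.
  x = λ² - 5 - 5 = 0 - 10 ≡ 1; y = λ·(5 - 1) - 4 ≡ 7. → (1, 7)
double: tangent at (1, 7): λ = (3·1² + 2)/(2·7) ≡ 5/3. 3⁻¹ ≡ 4 (mod 11) since 3·4 = 12 ≡ 1, so λ ≡ 5·4 ≡ 9.
  x = λ² - 1 - 1 = 81 - 2 ≡ 2; y = λ·(1 - 2) - 7 ≡ 6. → (2, 6)

(2, 6)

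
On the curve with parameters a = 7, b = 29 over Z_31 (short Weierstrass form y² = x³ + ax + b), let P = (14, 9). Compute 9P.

Repeated addition: build up to 9P.
2P: tangent at (14, 9): λ = (3·14² + 7)/(2·9) ≡ 6/18. 18⁻¹ ≡ 19 (mod 31), so λ ≡ 6·19 ≡ 21.
  x = λ² - 14 - 14 = 441 - 28 ≡ 10; y = λ·(14 - 10) - 9 ≡ 13. → (10, 13)
3P: (10, 13) + (14, 9). λ = (9 - 13)/(14 - 10) ≡ 27/4 mod 31. 4⁻¹ ≡ 8 (mod 31), so λ ≡ 30.
  x = λ² - 10 - 14 = 900 - 24 ≡ 8; y = λ·(10 - 8) - 13 ≡ 16. → (8, 16)
4P: (8, 16) + (14, 9). λ = (9 - 16)/(14 - 8) ≡ 24/6 mod 31. 6⁻¹ ≡ 26 (mod 31), so λ ≡ 4.
  x = λ² - 8 - 14 = 16 - 22 ≡ 25; y = λ·(8 - 25) - 16 ≡ 9. → (25, 9)
5P: (25, 9) + (14, 9). λ = (9 - 9)/(14 - 25) ≡ 0/20 mod 31. 20⁻¹ ≡ 14 (mod 31) since 20·14 = 280 ≡ 1, so λ ≡ 0.
  x = λ² - 25 - 14 = 0 - 39 ≡ 23; y = λ·(25 - 23) - 9 ≡ 22. → (23, 22)
6P: (23, 22) + (14, 9). λ = (9 - 22)/(14 - 23) ≡ 18/22 mod 31. 22⁻¹ ≡ 24 (mod 31) since 22·24 = 528 ≡ 1, so λ ≡ 29.
  x = λ² - 23 - 14 = 841 - 37 ≡ 29; y = λ·(23 - 29) - 22 ≡ 21. → (29, 21)
7P: (29, 21) + (14, 9). λ = (9 - 21)/(14 - 29) ≡ 19/16 mod 31. 16⁻¹ ≡ 2 (mod 31) since 16·2 = 32 ≡ 1, so λ ≡ 7.
  x = λ² - 29 - 14 = 49 - 43 ≡ 6; y = λ·(29 - 6) - 21 ≡ 16. → (6, 16)
8P: (6, 16) + (14, 9). λ = (9 - 16)/(14 - 6) ≡ 24/8 mod 31. 8⁻¹ ≡ 4 (mod 31) since 8·4 = 32 ≡ 1, so λ ≡ 3.
  x = λ² - 6 - 14 = 9 - 20 ≡ 20; y = λ·(6 - 20) - 16 ≡ 4. → (20, 4)
9P: (20, 4) + (14, 9). λ = (9 - 4)/(14 - 20) ≡ 5/25 mod 31. 25⁻¹ ≡ 5 (mod 31), so λ ≡ 25.
  x = λ² - 20 - 14 = 625 - 34 ≡ 2; y = λ·(20 - 2) - 4 ≡ 12. → (2, 12)

(2, 12)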